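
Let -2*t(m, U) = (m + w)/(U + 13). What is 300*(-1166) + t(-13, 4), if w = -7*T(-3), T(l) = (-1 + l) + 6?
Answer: -11893173/34 ≈ -3.4980e+5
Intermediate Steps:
T(l) = 5 + l
w = -14 (w = -7*(5 - 3) = -7*2 = -14)
t(m, U) = -(-14 + m)/(2*(13 + U)) (t(m, U) = -(m - 14)/(2*(U + 13)) = -(-14 + m)/(2*(13 + U)))
300*(-1166) + t(-13, 4) = 300*(-1166) + (14 - 1*(-13))/(2*(13 + 4)) = -349800 + (½)*(14 + 13)/17 = -349800 + (½)*(1/17)*27 = -349800 + 27/34 = -11893173/34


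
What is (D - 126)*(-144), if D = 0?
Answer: 18144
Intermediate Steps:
(D - 126)*(-144) = (0 - 126)*(-144) = -126*(-144) = 18144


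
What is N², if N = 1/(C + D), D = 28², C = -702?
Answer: 1/6724 ≈ 0.00014872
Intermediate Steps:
D = 784
N = 1/82 (N = 1/(-702 + 784) = 1/82 ≈ 0.012195)
N² = (1/82)² = 1/6724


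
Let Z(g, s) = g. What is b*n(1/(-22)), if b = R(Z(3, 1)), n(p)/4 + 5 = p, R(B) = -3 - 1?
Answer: 888/11 ≈ 80.727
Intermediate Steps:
R(B) = -4
n(p) = -20 + 4*p
b = -4
b*n(1/(-22)) = -4*(-20 + 4/(-22)) = -4*(-20 + 4*(-1/22)) = -4*(-20 - 2/11) = -4*(-222/11) = 888/11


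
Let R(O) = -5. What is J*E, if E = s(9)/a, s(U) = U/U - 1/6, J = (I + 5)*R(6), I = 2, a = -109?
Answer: 175/654 ≈ 0.26758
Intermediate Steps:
J = -35 (J = (2 + 5)*(-5) = 7*(-5) = -35)
s(U) = ⅚ (s(U) = 1 - 1*⅙ = 1 - ⅙ = ⅚)
E = -5/654 (E = (⅚)/(-109) = (⅚)*(-1/109) = -5/654 ≈ -0.0076453)
J*E = -35*(-5/654) = 175/654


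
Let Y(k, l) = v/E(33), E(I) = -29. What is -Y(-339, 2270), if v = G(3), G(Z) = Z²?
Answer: 9/29 ≈ 0.31034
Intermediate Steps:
v = 9 (v = 3² = 9)
Y(k, l) = -9/29 (Y(k, l) = 9/(-29) = 9*(-1/29) = -9/29)
-Y(-339, 2270) = -1*(-9/29) = 9/29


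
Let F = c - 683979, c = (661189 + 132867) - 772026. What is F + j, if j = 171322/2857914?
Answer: -945896571532/1428957 ≈ -6.6195e+5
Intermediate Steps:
j = 85661/1428957 (j = 171322*(1/2857914) = 85661/1428957 ≈ 0.059947)
c = 22030 (c = 794056 - 772026 = 22030)
F = -661949 (F = 22030 - 683979 = -661949)
F + j = -661949 + 85661/1428957 = -945896571532/1428957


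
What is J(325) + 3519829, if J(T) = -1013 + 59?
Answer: 3518875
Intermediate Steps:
J(T) = -954
J(325) + 3519829 = -954 + 3519829 = 3518875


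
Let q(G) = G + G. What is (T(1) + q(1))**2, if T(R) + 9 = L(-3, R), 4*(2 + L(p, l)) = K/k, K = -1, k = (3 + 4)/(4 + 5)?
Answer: 68121/784 ≈ 86.889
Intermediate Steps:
k = 7/9 ≈ 0.77778
L(p, l) = -65/28 (L(p, l) = -2 + (-1/7/9)/4 = -2 + (-1*9/7)/4 = -2 + (1/4)*(-9/7) = -2 - 9/28 = -65/28)
T(R) = -317/28 (T(R) = -9 - 65/28 = -317/28)
q(G) = 2*G
(T(1) + q(1))**2 = (-317/28 + 2*1)**2 = (-317/28 + 2)**2 = (-261/28)**2 = 68121/784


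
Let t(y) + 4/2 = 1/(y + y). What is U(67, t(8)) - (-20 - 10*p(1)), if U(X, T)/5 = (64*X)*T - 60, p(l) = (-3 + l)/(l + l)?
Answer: -41830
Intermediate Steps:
p(l) = (-3 + l)/(2*l) (p(l) = (-3 + l)/((2*l)) = (-3 + l)*(1/(2*l)) = (-3 + l)/(2*l))
t(y) = -2 + 1/(2*y) (t(y) = -2 + 1/(y + y) = -2 + 1/(2*y))
U(X, T) = -300 + 320*T*X (U(X, T) = 5*((64*X)*T - 60) = 5*(64*T*X - 60) = 5*(-60 + 64*T*X) = -300 + 320*T*X)
U(67, t(8)) - (-20 - 10*p(1)) = (-300 + 320*(-2 + (½)/8)*67) - (-20 - 5*(-3 + 1)/1) = (-300 + 320*(-2 + (½)*(⅛))*67) - (-20 - 5*(-2)) = (-300 + 320*(-2 + 1/16)*67) - (-20 - 10*(-1)) = (-300 + 320*(-31/16)*67) - (-20 + 10) = (-300 - 41540) - 1*(-10) = -41840 + 10 = -41830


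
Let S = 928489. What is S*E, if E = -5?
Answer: -4642445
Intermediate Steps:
S*E = 928489*(-5) = -4642445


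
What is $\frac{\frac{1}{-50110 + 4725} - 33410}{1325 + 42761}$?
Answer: $- \frac{1516312851}{2000843110} \approx -0.75784$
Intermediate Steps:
$\frac{\frac{1}{-50110 + 4725} - 33410}{1325 + 42761} = \frac{\frac{1}{-45385} - 33410}{44086} = \left(- \frac{1}{45385} - 33410\right) \frac{1}{44086} = \left(- \frac{1516312851}{45385}\right) \frac{1}{44086} = - \frac{1516312851}{2000843110}$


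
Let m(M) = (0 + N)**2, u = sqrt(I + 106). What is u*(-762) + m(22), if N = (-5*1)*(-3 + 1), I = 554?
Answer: 100 - 1524*sqrt(165) ≈ -19476.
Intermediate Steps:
u = 2*sqrt(165) (u = sqrt(554 + 106) = sqrt(660) = 2*sqrt(165) ≈ 25.690)
N = 10 (N = -5*(-2) = 10)
m(M) = 100 (m(M) = (0 + 10)**2 = 10**2 = 100)
u*(-762) + m(22) = (2*sqrt(165))*(-762) + 100 = -1524*sqrt(165) + 100 = 100 - 1524*sqrt(165)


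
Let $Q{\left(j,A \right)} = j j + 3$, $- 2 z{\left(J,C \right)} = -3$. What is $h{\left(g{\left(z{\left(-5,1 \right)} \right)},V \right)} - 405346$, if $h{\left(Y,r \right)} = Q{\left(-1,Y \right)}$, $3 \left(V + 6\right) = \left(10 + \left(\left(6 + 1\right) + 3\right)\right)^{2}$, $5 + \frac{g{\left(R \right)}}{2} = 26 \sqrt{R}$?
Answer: $-405342$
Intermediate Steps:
$z{\left(J,C \right)} = \frac{3}{2}$ ($z{\left(J,C \right)} = \left(- \frac{1}{2}\right) \left(-3\right) = \frac{3}{2}$)
$Q{\left(j,A \right)} = 3 + j^{2}$ ($Q{\left(j,A \right)} = j^{2} + 3 = 3 + j^{2}$)
$g{\left(R \right)} = -10 + 52 \sqrt{R}$ ($g{\left(R \right)} = -10 + 2 \cdot 26 \sqrt{R} = -10 + 52 \sqrt{R}$)
$V = \frac{382}{3}$ ($V = -6 + \frac{\left(10 + \left(\left(6 + 1\right) + 3\right)\right)^{2}}{3} = -6 + \frac{\left(10 + \left(7 + 3\right)\right)^{2}}{3} = -6 + \frac{\left(10 + 10\right)^{2}}{3} = -6 + \frac{20^{2}}{3} = -6 + \frac{1}{3} \cdot 400 = -6 + \frac{400}{3} = \frac{382}{3} \approx 127.33$)
$h{\left(Y,r \right)} = 4$ ($h{\left(Y,r \right)} = 3 + \left(-1\right)^{2} = 3 + 1 = 4$)
$h{\left(g{\left(z{\left(-5,1 \right)} \right)},V \right)} - 405346 = 4 - 405346 = -405342$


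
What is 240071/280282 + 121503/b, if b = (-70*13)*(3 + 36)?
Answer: -2127915338/828934015 ≈ -2.5671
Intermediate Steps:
b = -35490 (b = -910*39 = -35490)
240071/280282 + 121503/b = 240071/280282 + 121503/(-35490) = 240071*(1/280282) + 121503*(-1/35490) = 240071/280282 - 40501/11830 = -2127915338/828934015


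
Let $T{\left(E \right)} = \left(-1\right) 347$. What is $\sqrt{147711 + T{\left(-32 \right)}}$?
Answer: $2 \sqrt{36841} \approx 383.88$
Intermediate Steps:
$T{\left(E \right)} = -347$
$\sqrt{147711 + T{\left(-32 \right)}} = \sqrt{147711 - 347} = \sqrt{147364} = 2 \sqrt{36841}$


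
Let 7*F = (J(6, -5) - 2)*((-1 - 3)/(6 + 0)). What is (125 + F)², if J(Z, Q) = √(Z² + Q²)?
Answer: 6911885/441 - 10516*√61/441 ≈ 15487.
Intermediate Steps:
J(Z, Q) = √(Q² + Z²)
F = 4/21 - 2*√61/21 (F = ((√((-5)² + 6²) - 2)*((-1 - 3)/(6 + 0)))/7 = ((√(25 + 36) - 2)*(-4/6))/7 = ((√61 - 2)*(-4*⅙))/7 = ((-2 + √61)*(-⅔))/7 = (4/3 - 2*√61/3)/7 = 4/21 - 2*√61/21 ≈ -0.55336)
(125 + F)² = (125 + (4/21 - 2*√61/21))² = (2629/21 - 2*√61/21)²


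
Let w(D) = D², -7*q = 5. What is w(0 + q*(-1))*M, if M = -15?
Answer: -375/49 ≈ -7.6531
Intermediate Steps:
q = -5/7 (q = -⅐*5 = -5/7 ≈ -0.71429)
w(0 + q*(-1))*M = (0 - 5/7*(-1))²*(-15) = (0 + 5/7)²*(-15) = (5/7)²*(-15) = (25/49)*(-15) = -375/49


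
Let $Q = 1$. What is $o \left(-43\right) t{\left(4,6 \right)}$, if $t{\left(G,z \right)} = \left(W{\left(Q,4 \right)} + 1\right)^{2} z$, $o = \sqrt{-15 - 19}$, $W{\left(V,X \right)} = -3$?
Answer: $- 1032 i \sqrt{34} \approx - 6017.5 i$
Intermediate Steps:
$o = i \sqrt{34}$ ($o = \sqrt{-34} = i \sqrt{34} \approx 5.8309 i$)
$t{\left(G,z \right)} = 4 z$ ($t{\left(G,z \right)} = \left(-3 + 1\right)^{2} z = \left(-2\right)^{2} z = 4 z$)
$o \left(-43\right) t{\left(4,6 \right)} = i \sqrt{34} \left(-43\right) 4 \cdot 6 = - 43 i \sqrt{34} \cdot 24 = - 1032 i \sqrt{34}$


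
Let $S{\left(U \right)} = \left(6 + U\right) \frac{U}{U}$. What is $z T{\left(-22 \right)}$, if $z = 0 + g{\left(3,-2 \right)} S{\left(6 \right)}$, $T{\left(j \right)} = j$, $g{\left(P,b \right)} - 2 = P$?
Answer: $-1320$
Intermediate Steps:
$S{\left(U \right)} = 6 + U$ ($S{\left(U \right)} = \left(6 + U\right) 1 = 6 + U$)
$g{\left(P,b \right)} = 2 + P$
$z = 60$ ($z = 0 + \left(2 + 3\right) \left(6 + 6\right) = 0 + 5 \cdot 12 = 0 + 60 = 60$)
$z T{\left(-22 \right)} = 60 \left(-22\right) = -1320$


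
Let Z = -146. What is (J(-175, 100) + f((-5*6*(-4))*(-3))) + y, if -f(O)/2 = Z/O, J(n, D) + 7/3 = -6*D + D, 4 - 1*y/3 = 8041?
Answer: -2215273/90 ≈ -24614.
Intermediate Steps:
y = -24111 (y = 12 - 3*8041 = 12 - 24123 = -24111)
J(n, D) = -7/3 - 5*D (J(n, D) = -7/3 + (-6*D + D) = -7/3 - 5*D)
f(O) = 292/O (f(O) = -(-292)/O = 292/O)
(J(-175, 100) + f((-5*6*(-4))*(-3))) + y = ((-7/3 - 5*100) + 292/(((-5*6*(-4))*(-3)))) - 24111 = ((-7/3 - 500) + 292/((-30*(-4)*(-3)))) - 24111 = (-1507/3 + 292/((120*(-3)))) - 24111 = (-1507/3 + 292/(-360)) - 24111 = (-1507/3 + 292*(-1/360)) - 24111 = (-1507/3 - 73/90) - 24111 = -45283/90 - 24111 = -2215273/90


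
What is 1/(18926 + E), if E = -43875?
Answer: -1/24949 ≈ -4.0082e-5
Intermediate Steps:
1/(18926 + E) = 1/(18926 - 43875) = 1/(-24949) = -1/24949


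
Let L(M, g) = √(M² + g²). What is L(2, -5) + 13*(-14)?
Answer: -182 + √29 ≈ -176.61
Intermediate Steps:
L(2, -5) + 13*(-14) = √(2² + (-5)²) + 13*(-14) = √(4 + 25) - 182 = √29 - 182 = -182 + √29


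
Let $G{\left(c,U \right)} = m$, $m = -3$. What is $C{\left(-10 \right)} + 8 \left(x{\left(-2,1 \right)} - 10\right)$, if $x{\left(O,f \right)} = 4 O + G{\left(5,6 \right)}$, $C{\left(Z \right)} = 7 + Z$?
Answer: $-171$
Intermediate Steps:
$G{\left(c,U \right)} = -3$
$x{\left(O,f \right)} = -3 + 4 O$ ($x{\left(O,f \right)} = 4 O - 3 = -3 + 4 O$)
$C{\left(-10 \right)} + 8 \left(x{\left(-2,1 \right)} - 10\right) = \left(7 - 10\right) + 8 \left(\left(-3 + 4 \left(-2\right)\right) - 10\right) = -3 + 8 \left(\left(-3 - 8\right) - 10\right) = -3 + 8 \left(-11 - 10\right) = -3 + 8 \left(-21\right) = -3 - 168 = -171$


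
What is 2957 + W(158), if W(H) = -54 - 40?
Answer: 2863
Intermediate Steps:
W(H) = -94
2957 + W(158) = 2957 - 94 = 2863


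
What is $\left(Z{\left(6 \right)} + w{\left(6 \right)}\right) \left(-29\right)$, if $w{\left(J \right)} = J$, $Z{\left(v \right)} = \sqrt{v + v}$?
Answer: $-174 - 58 \sqrt{3} \approx -274.46$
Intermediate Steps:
$Z{\left(v \right)} = \sqrt{2} \sqrt{v}$ ($Z{\left(v \right)} = \sqrt{2 v} = \sqrt{2} \sqrt{v}$)
$\left(Z{\left(6 \right)} + w{\left(6 \right)}\right) \left(-29\right) = \left(\sqrt{2} \sqrt{6} + 6\right) \left(-29\right) = \left(2 \sqrt{3} + 6\right) \left(-29\right) = \left(6 + 2 \sqrt{3}\right) \left(-29\right) = -174 - 58 \sqrt{3}$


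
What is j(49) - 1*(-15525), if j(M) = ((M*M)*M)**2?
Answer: 13841302726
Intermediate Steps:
j(M) = M**6 (j(M) = (M**2*M)**2 = (M**3)**2 = M**6)
j(49) - 1*(-15525) = 49**6 - 1*(-15525) = 13841287201 + 15525 = 13841302726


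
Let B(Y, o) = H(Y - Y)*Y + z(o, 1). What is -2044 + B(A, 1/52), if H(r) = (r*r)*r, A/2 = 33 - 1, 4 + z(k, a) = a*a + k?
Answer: -106443/52 ≈ -2047.0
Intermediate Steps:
z(k, a) = -4 + k + a² (z(k, a) = -4 + (a*a + k) = -4 + (a² + k) = -4 + (k + a²) = -4 + k + a²)
A = 64 (A = 2*(33 - 1) = 2*32 = 64)
H(r) = r³ (H(r) = r²*r = r³)
B(Y, o) = -3 + o (B(Y, o) = (Y - Y)³*Y + (-4 + o + 1²) = 0³*Y + (-4 + o + 1) = 0*Y + (-3 + o) = 0 + (-3 + o) = -3 + o)
-2044 + B(A, 1/52) = -2044 + (-3 + 1/52) = -2044 - 155/52 = -106443/52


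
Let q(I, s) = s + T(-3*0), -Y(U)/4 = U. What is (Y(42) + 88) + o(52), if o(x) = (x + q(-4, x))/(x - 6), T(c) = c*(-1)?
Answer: -1788/23 ≈ -77.739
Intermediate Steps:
T(c) = -c
Y(U) = -4*U
q(I, s) = s (q(I, s) = s - (-3)*0 = s - 1*0 = s + 0 = s)
o(x) = 2*x/(-6 + x) (o(x) = (x + x)/(x - 6) = (2*x)/(-6 + x) = 2*x/(-6 + x))
(Y(42) + 88) + o(52) = (-4*42 + 88) + 2*52/(-6 + 52) = (-168 + 88) + 2*52/46 = -80 + 2*52*(1/46) = -80 + 52/23 = -1788/23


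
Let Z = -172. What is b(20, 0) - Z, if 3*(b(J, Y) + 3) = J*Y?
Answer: 169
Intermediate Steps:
b(J, Y) = -3 + J*Y/3 (b(J, Y) = -3 + (J*Y)/3 = -3 + J*Y/3)
b(20, 0) - Z = (-3 + (⅓)*20*0) - 1*(-172) = (-3 + 0) + 172 = -3 + 172 = 169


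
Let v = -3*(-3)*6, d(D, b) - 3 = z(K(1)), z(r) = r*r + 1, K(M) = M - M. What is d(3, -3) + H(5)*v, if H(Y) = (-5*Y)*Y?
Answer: -6746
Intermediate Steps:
K(M) = 0
H(Y) = -5*Y²
z(r) = 1 + r² (z(r) = r² + 1 = 1 + r²)
d(D, b) = 4 (d(D, b) = 3 + (1 + 0²) = 3 + (1 + 0) = 3 + 1 = 4)
v = 54 (v = 9*6 = 54)
d(3, -3) + H(5)*v = 4 - 5*5²*54 = 4 - 5*25*54 = 4 - 125*54 = 4 - 6750 = -6746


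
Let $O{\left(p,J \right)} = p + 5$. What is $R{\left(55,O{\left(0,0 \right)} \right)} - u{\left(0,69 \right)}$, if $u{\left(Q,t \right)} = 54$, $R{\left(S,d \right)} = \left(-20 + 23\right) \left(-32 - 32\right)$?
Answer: $-246$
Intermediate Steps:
$O{\left(p,J \right)} = 5 + p$
$R{\left(S,d \right)} = -192$ ($R{\left(S,d \right)} = 3 \left(-64\right) = -192$)
$R{\left(55,O{\left(0,0 \right)} \right)} - u{\left(0,69 \right)} = -192 - 54 = -246$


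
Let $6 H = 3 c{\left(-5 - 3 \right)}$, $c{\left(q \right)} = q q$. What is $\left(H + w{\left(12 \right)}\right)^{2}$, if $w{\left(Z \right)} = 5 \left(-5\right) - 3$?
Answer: $16$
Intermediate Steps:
$w{\left(Z \right)} = -28$ ($w{\left(Z \right)} = -25 - 3 = -28$)
$c{\left(q \right)} = q^{2}$
$H = 32$ ($H = \frac{3 \left(-5 - 3\right)^{2}}{6} = \frac{3 \left(-8\right)^{2}}{6} = \frac{3 \cdot 64}{6} = \frac{1}{6} \cdot 192 = 32$)
$\left(H + w{\left(12 \right)}\right)^{2} = \left(32 - 28\right)^{2} = 4^{2} = 16$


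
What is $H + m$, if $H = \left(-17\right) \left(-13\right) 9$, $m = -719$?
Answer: $1270$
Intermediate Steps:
$H = 1989$ ($H = 221 \cdot 9 = 1989$)
$H + m = 1989 - 719 = 1270$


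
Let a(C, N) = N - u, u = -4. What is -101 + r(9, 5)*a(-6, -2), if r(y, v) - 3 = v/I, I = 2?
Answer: -90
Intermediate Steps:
a(C, N) = 4 + N (a(C, N) = N - 1*(-4) = N + 4 = 4 + N)
r(y, v) = 3 + v/2
-101 + r(9, 5)*a(-6, -2) = -101 + (3 + (½)*5)*(4 - 2) = -101 + (3 + 5/2)*2 = -101 + (11/2)*2 = -101 + 11 = -90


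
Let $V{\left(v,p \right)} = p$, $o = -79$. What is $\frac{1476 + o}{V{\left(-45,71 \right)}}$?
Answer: $\frac{1397}{71} \approx 19.676$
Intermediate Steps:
$\frac{1476 + o}{V{\left(-45,71 \right)}} = \frac{1476 - 79}{71} = 1397 \cdot \frac{1}{71} = \frac{1397}{71}$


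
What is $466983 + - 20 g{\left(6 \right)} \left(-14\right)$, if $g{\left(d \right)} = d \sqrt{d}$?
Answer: $466983 + 1680 \sqrt{6} \approx 4.711 \cdot 10^{5}$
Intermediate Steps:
$g{\left(d \right)} = d^{\frac{3}{2}}$
$466983 + - 20 g{\left(6 \right)} \left(-14\right) = 466983 + - 20 \cdot 6^{\frac{3}{2}} \left(-14\right) = 466983 + - 20 \cdot 6 \sqrt{6} \left(-14\right) = 466983 + - 120 \sqrt{6} \left(-14\right) = 466983 + 1680 \sqrt{6}$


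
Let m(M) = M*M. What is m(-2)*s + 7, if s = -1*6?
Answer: -17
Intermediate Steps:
m(M) = M**2
s = -6
m(-2)*s + 7 = (-2)**2*(-6) + 7 = 4*(-6) + 7 = -24 + 7 = -17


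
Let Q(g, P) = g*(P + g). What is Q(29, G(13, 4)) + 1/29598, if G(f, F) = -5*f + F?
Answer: -27466943/29598 ≈ -928.00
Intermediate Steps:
G(f, F) = F - 5*f
Q(29, G(13, 4)) + 1/29598 = 29*((4 - 5*13) + 29) + 1/29598 = 29*((4 - 65) + 29) + 1/29598 = 29*(-61 + 29) + 1/29598 = 29*(-32) + 1/29598 = -928 + 1/29598 = -27466943/29598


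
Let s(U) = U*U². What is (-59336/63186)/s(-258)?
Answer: 7417/135640691154 ≈ 5.4681e-8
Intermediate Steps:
s(U) = U³
(-59336/63186)/s(-258) = (-59336/63186)/((-258)³) = -59336*1/63186/(-17173512) = -29668/31593*(-1/17173512) = 7417/135640691154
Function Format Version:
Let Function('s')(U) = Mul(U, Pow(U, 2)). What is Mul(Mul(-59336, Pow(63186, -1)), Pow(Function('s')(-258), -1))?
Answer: Rational(7417, 135640691154) ≈ 5.4681e-8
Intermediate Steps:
Function('s')(U) = Pow(U, 3)
Mul(Mul(-59336, Pow(63186, -1)), Pow(Function('s')(-258), -1)) = Mul(Mul(-59336, Pow(63186, -1)), Pow(Pow(-258, 3), -1)) = Mul(Mul(-59336, Rational(1, 63186)), Pow(-17173512, -1)) = Mul(Rational(-29668, 31593), Rational(-1, 17173512)) = Rational(7417, 135640691154)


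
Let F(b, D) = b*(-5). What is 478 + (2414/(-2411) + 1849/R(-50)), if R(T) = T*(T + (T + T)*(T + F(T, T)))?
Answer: 1152923567939/2417027500 ≈ 477.00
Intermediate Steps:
F(b, D) = -5*b
R(T) = T*(T - 8*T²) (R(T) = T*(T + (T + T)*(T - 5*T)) = T*(T + (2*T)*(-4*T)) = T*(T - 8*T²))
478 + (2414/(-2411) + 1849/R(-50)) = 478 + (2414/(-2411) + 1849/(((-50)²*(1 - 8*(-50))))) = 478 + (2414*(-1/2411) + 1849/((2500*(1 + 400)))) = 478 + (-2414/2411 + 1849/((2500*401))) = 478 + (-2414/2411 + 1849/1002500) = 478 - 2415577061/2417027500 = 1152923567939/2417027500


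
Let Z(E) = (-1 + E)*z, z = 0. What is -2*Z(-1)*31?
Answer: 0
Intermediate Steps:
Z(E) = 0 (Z(E) = (-1 + E)*0 = 0)
-2*Z(-1)*31 = -2*0*31 = 0*31 = 0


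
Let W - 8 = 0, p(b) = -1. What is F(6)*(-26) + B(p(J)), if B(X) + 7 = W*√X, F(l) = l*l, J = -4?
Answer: -943 + 8*I ≈ -943.0 + 8.0*I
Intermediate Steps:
F(l) = l²
W = 8 (W = 8 + 0 = 8)
B(X) = -7 + 8*√X
F(6)*(-26) + B(p(J)) = 6²*(-26) + (-7 + 8*√(-1)) = 36*(-26) + (-7 + 8*I) = -936 + (-7 + 8*I) = -943 + 8*I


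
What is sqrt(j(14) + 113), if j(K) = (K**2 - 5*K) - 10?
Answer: sqrt(229) ≈ 15.133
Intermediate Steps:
j(K) = -10 + K**2 - 5*K
sqrt(j(14) + 113) = sqrt((-10 + 14**2 - 5*14) + 113) = sqrt((-10 + 196 - 70) + 113) = sqrt(116 + 113) = sqrt(229)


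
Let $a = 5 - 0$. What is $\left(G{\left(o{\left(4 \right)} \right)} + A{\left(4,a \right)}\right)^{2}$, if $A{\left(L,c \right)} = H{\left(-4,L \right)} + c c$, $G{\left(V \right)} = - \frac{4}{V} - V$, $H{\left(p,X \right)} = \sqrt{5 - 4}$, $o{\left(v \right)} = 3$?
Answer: $\frac{4225}{9} \approx 469.44$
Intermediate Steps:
$a = 5$ ($a = 5 + 0 = 5$)
$H{\left(p,X \right)} = 1$ ($H{\left(p,X \right)} = \sqrt{1} = 1$)
$G{\left(V \right)} = - V - \frac{4}{V}$
$A{\left(L,c \right)} = 1 + c^{2}$ ($A{\left(L,c \right)} = 1 + c c = 1 + c^{2}$)
$\left(G{\left(o{\left(4 \right)} \right)} + A{\left(4,a \right)}\right)^{2} = \left(\left(\left(-1\right) 3 - \frac{4}{3}\right) + \left(1 + 5^{2}\right)\right)^{2} = \left(\left(-3 - \frac{4}{3}\right) + \left(1 + 25\right)\right)^{2} = \left(\left(-3 - \frac{4}{3}\right) + 26\right)^{2} = \left(- \frac{13}{3} + 26\right)^{2} = \left(\frac{65}{3}\right)^{2} = \frac{4225}{9}$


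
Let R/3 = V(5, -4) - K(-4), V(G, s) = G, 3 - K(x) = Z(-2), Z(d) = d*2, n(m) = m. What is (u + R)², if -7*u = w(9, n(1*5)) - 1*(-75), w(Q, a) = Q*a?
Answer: 26244/49 ≈ 535.59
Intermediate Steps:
Z(d) = 2*d
u = -120/7 (u = -(9*(1*5) - 1*(-75))/7 = -(9*5 + 75)/7 = -(45 + 75)/7 = -⅐*120 = -120/7 ≈ -17.143)
K(x) = 7 (K(x) = 3 - 2*(-2) = 3 - 1*(-4) = 3 + 4 = 7)
R = -6 (R = 3*(5 - 1*7) = 3*(5 - 7) = 3*(-2) = -6)
(u + R)² = (-120/7 - 6)² = (-162/7)² = 26244/49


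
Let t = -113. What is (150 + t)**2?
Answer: 1369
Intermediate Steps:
(150 + t)**2 = (150 - 113)**2 = 37**2 = 1369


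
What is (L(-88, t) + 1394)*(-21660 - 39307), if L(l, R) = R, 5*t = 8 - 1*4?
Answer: -425183858/5 ≈ -8.5037e+7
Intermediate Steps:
t = 4/5 (t = (8 - 1*4)/5 = (8 - 4)/5 = (1/5)*4 = 4/5 ≈ 0.80000)
(L(-88, t) + 1394)*(-21660 - 39307) = (4/5 + 1394)*(-21660 - 39307) = (6974/5)*(-60967) = -425183858/5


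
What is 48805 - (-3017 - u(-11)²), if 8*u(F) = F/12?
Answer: 477591673/9216 ≈ 51822.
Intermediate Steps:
u(F) = F/96 (u(F) = (F/12)/8 = F/96)
48805 - (-3017 - u(-11)²) = 48805 - (-3017 - ((1/96)*(-11))²) = 48805 - (-3017 - (-11/96)²) = 48805 - (-3017 - 1*121/9216) = 48805 - (-3017 - 121/9216) = 48805 - 1*(-27804793/9216) = 48805 + 27804793/9216 = 477591673/9216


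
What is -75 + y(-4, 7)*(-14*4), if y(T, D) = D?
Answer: -467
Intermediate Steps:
-75 + y(-4, 7)*(-14*4) = -75 + 7*(-14*4) = -75 + 7*(-56) = -75 - 392 = -467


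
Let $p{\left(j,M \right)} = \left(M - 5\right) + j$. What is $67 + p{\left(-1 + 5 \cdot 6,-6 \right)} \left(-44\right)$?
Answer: $-725$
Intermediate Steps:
$p{\left(j,M \right)} = -5 + M + j$ ($p{\left(j,M \right)} = \left(-5 + M\right) + j = -5 + M + j$)
$67 + p{\left(-1 + 5 \cdot 6,-6 \right)} \left(-44\right) = 67 + \left(-5 - 6 + \left(-1 + 5 \cdot 6\right)\right) \left(-44\right) = 67 + \left(-5 - 6 + \left(-1 + 30\right)\right) \left(-44\right) = 67 + \left(-5 - 6 + 29\right) \left(-44\right) = 67 + 18 \left(-44\right) = 67 - 792 = -725$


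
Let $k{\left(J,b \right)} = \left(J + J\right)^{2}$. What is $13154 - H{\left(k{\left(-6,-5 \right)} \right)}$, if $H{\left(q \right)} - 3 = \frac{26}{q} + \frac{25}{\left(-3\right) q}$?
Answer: $\frac{5681179}{432} \approx 13151.0$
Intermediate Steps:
$k{\left(J,b \right)} = 4 J^{2}$ ($k{\left(J,b \right)} = \left(2 J\right)^{2} = 4 J^{2}$)
$H{\left(q \right)} = 3 + \frac{53}{3 q}$ ($H{\left(q \right)} = 3 + \left(\frac{26}{q} + \frac{25}{\left(-3\right) q}\right) = 3 + \left(\frac{26}{q} + 25 \left(- \frac{1}{3 q}\right)\right) = 3 + \left(\frac{26}{q} - \frac{25}{3 q}\right) = 3 + \frac{53}{3 q}$)
$13154 - H{\left(k{\left(-6,-5 \right)} \right)} = 13154 - \left(3 + \frac{53}{3 \cdot 4 \left(-6\right)^{2}}\right) = 13154 - \left(3 + \frac{53}{3 \cdot 4 \cdot 36}\right) = 13154 - \left(3 + \frac{53}{3 \cdot 144}\right) = 13154 - \left(3 + \frac{53}{3} \cdot \frac{1}{144}\right) = 13154 - \left(3 + \frac{53}{432}\right) = 13154 - \frac{1349}{432} = \frac{5681179}{432}$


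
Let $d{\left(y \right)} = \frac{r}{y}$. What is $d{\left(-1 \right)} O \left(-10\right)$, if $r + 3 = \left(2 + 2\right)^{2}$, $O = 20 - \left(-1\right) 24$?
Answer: $5720$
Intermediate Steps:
$O = 44$ ($O = 20 - -24 = 20 + 24 = 44$)
$r = 13$ ($r = -3 + \left(2 + 2\right)^{2} = -3 + 4^{2} = -3 + 16 = 13$)
$d{\left(y \right)} = \frac{13}{y}$
$d{\left(-1 \right)} O \left(-10\right) = \frac{13}{-1} \cdot 44 \left(-10\right) = 13 \left(-1\right) 44 \left(-10\right) = \left(-13\right) 44 \left(-10\right) = \left(-572\right) \left(-10\right) = 5720$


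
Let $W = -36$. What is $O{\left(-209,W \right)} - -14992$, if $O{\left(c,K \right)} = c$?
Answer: $14783$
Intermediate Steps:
$O{\left(-209,W \right)} - -14992 = -209 - -14992 = -209 + 14992 = 14783$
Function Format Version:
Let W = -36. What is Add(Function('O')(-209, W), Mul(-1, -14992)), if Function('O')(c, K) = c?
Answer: 14783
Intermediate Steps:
Add(Function('O')(-209, W), Mul(-1, -14992)) = Add(-209, Mul(-1, -14992)) = Add(-209, 14992) = 14783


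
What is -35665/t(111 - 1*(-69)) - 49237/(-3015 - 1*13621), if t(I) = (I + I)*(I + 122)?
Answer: 237986185/90433296 ≈ 2.6316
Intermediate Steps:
t(I) = 2*I*(122 + I) (t(I) = (2*I)*(122 + I) = 2*I*(122 + I))
-35665/t(111 - 1*(-69)) - 49237/(-3015 - 1*13621) = -35665*1/(2*(111 - 1*(-69))*(122 + (111 - 1*(-69)))) - 49237/(-3015 - 1*13621) = -35665*1/(2*(111 + 69)*(122 + (111 + 69))) - 49237/(-3015 - 13621) = -35665*1/(360*(122 + 180)) - 49237/(-16636) = -35665/(2*180*302) - 49237*(-1/16636) = -35665/108720 + 49237/16636 = -35665*1/108720 + 49237/16636 = -7133/21744 + 49237/16636 = 237986185/90433296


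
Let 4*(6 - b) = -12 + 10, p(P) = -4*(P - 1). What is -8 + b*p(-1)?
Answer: 44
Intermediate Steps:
p(P) = 4 - 4*P (p(P) = -4*(-1 + P) = 4 - 4*P)
b = 13/2 (b = 6 - (-12 + 10)/4 = 6 - ¼*(-2) = 6 + ½ = 13/2 ≈ 6.5000)
-8 + b*p(-1) = -8 + 13*(4 - 4*(-1))/2 = -8 + 13*(4 + 4)/2 = -8 + (13/2)*8 = -8 + 52 = 44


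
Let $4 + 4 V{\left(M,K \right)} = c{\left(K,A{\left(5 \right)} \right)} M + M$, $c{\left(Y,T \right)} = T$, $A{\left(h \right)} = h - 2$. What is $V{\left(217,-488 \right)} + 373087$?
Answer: $373303$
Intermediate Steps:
$A{\left(h \right)} = -2 + h$
$V{\left(M,K \right)} = -1 + M$ ($V{\left(M,K \right)} = -1 + \frac{\left(-2 + 5\right) M + M}{4} = -1 + \frac{3 M + M}{4} = -1 + \frac{4 M}{4} = -1 + M$)
$V{\left(217,-488 \right)} + 373087 = \left(-1 + 217\right) + 373087 = 216 + 373087 = 373303$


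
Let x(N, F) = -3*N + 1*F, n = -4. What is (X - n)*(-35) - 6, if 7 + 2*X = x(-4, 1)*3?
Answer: -706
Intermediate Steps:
x(N, F) = F - 3*N (x(N, F) = -3*N + F = F - 3*N)
X = 16 (X = -7/2 + ((1 - 3*(-4))*3)/2 = -7/2 + ((1 + 12)*3)/2 = -7/2 + (13*3)/2 = -7/2 + (½)*39 = -7/2 + 39/2 = 16)
(X - n)*(-35) - 6 = (16 - 1*(-4))*(-35) - 6 = (16 + 4)*(-35) - 6 = 20*(-35) - 6 = -700 - 6 = -706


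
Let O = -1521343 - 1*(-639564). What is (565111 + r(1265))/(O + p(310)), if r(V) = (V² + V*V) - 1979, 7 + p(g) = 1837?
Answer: -3763582/879949 ≈ -4.2770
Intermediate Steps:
O = -881779 (O = -1521343 + 639564 = -881779)
p(g) = 1830 (p(g) = -7 + 1837 = 1830)
r(V) = -1979 + 2*V² (r(V) = (V² + V²) - 1979 = 2*V² - 1979 = -1979 + 2*V²)
(565111 + r(1265))/(O + p(310)) = (565111 + (-1979 + 2*1265²))/(-881779 + 1830) = (565111 + (-1979 + 2*1600225))/(-879949) = (565111 + (-1979 + 3200450))*(-1/879949) = (565111 + 3198471)*(-1/879949) = 3763582*(-1/879949) = -3763582/879949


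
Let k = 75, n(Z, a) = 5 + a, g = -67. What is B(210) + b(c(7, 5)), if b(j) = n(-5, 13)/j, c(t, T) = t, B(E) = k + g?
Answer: 74/7 ≈ 10.571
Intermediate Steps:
B(E) = 8 (B(E) = 75 - 67 = 8)
b(j) = 18/j (b(j) = (5 + 13)/j = 18/j)
B(210) + b(c(7, 5)) = 8 + 18/7 = 74/7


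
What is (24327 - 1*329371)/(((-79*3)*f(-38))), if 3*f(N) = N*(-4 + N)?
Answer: 76261/31521 ≈ 2.4194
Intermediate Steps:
f(N) = N*(-4 + N)/3 (f(N) = (N*(-4 + N))/3 = N*(-4 + N)/3)
(24327 - 1*329371)/(((-79*3)*f(-38))) = (24327 - 1*329371)/(((-79*3)*((⅓)*(-38)*(-4 - 38)))) = (24327 - 329371)/((-79*(-38)*(-42))) = -305044/((-237*532)) = -305044/(-126084) = -305044*(-1/126084) = 76261/31521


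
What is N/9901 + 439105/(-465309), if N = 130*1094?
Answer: 61828667375/4607024409 ≈ 13.421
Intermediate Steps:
N = 142220
N/9901 + 439105/(-465309) = 142220/9901 + 439105/(-465309) = 142220*(1/9901) + 439105*(-1/465309) = 142220/9901 - 439105/465309 = 61828667375/4607024409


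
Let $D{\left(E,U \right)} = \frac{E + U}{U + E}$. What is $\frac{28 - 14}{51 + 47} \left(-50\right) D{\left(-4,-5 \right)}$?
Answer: $- \frac{50}{7} \approx -7.1429$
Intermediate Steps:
$D{\left(E,U \right)} = 1$ ($D{\left(E,U \right)} = \frac{E + U}{E + U} = 1$)
$\frac{28 - 14}{51 + 47} \left(-50\right) D{\left(-4,-5 \right)} = \frac{28 - 14}{51 + 47} \left(-50\right) 1 = \frac{14}{98} \left(-50\right) 1 = 14 \cdot \frac{1}{98} \left(-50\right) 1 = \frac{1}{7} \left(-50\right) 1 = \left(- \frac{50}{7}\right) 1 = - \frac{50}{7}$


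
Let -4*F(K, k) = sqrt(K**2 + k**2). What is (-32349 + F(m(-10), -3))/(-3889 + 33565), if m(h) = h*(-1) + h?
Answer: -43133/39568 ≈ -1.0901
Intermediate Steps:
m(h) = 0 (m(h) = -h + h = 0)
F(K, k) = -sqrt(K**2 + k**2)/4
(-32349 + F(m(-10), -3))/(-3889 + 33565) = (-32349 - sqrt(0**2 + (-3)**2)/4)/(-3889 + 33565) = (-32349 - sqrt(0 + 9)/4)/29676 = (-32349 - sqrt(9)/4)*(1/29676) = (-32349 - 1/4*3)*(1/29676) = (-32349 - 3/4)*(1/29676) = -129399/4*1/29676 = -43133/39568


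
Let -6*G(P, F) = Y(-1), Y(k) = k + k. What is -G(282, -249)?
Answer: -⅓ ≈ -0.33333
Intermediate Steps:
Y(k) = 2*k
G(P, F) = ⅓ (G(P, F) = -(-1)/3 = -⅙*(-2) = ⅓)
-G(282, -249) = -1*⅓ = -⅓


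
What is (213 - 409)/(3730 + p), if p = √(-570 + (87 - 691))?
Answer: -365540/6957037 + 98*I*√1174/6957037 ≈ -0.052543 + 0.00048265*I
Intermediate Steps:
p = I*√1174 (p = √(-570 - 604) = √(-1174) = I*√1174 ≈ 34.264*I)
(213 - 409)/(3730 + p) = (213 - 409)/(3730 + I*√1174) = -196/(3730 + I*√1174)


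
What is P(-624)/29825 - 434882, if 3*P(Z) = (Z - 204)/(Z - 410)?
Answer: -6705673870912/15419525 ≈ -4.3488e+5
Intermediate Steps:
P(Z) = (-204 + Z)/(3*(-410 + Z)) (P(Z) = ((Z - 204)/(Z - 410))/3 = ((-204 + Z)/(-410 + Z))/3 = (-204 + Z)/(3*(-410 + Z)))
P(-624)/29825 - 434882 = ((-204 - 624)/(3*(-410 - 624)))/29825 - 434882 = ((⅓)*(-828)/(-1034))*(1/29825) - 434882 = ((⅓)*(-1/1034)*(-828))*(1/29825) - 434882 = (138/517)*(1/29825) - 434882 = 138/15419525 - 434882 = -6705673870912/15419525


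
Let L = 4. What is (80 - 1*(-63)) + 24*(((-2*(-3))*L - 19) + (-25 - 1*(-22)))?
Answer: 191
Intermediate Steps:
(80 - 1*(-63)) + 24*(((-2*(-3))*L - 19) + (-25 - 1*(-22))) = (80 - 1*(-63)) + 24*((-2*(-3)*4 - 19) + (-25 - 1*(-22))) = (80 + 63) + 24*((6*4 - 19) + (-25 + 22)) = 143 + 24*((24 - 19) - 3) = 143 + 24*(5 - 3) = 143 + 24*2 = 143 + 48 = 191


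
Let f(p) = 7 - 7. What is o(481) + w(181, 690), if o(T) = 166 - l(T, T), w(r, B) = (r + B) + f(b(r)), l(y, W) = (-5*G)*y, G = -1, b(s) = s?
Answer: -1368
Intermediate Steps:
f(p) = 0
l(y, W) = 5*y (l(y, W) = (-5*(-1))*y = 5*y)
w(r, B) = B + r (w(r, B) = (r + B) + 0 = (B + r) + 0 = B + r)
o(T) = 166 - 5*T
o(481) + w(181, 690) = (166 - 5*481) + (690 + 181) = (166 - 2405) + 871 = -2239 + 871 = -1368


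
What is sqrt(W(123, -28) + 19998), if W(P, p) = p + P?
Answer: sqrt(20093) ≈ 141.75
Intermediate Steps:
W(P, p) = P + p
sqrt(W(123, -28) + 19998) = sqrt((123 - 28) + 19998) = sqrt(95 + 19998) = sqrt(20093)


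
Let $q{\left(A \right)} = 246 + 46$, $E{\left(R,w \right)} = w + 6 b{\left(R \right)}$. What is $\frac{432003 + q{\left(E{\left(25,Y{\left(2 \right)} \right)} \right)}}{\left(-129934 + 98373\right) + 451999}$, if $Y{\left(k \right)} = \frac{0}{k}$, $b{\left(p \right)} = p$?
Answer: $\frac{432295}{420438} \approx 1.0282$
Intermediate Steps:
$Y{\left(k \right)} = 0$
$E{\left(R,w \right)} = w + 6 R$
$q{\left(A \right)} = 292$
$\frac{432003 + q{\left(E{\left(25,Y{\left(2 \right)} \right)} \right)}}{\left(-129934 + 98373\right) + 451999} = \frac{432003 + 292}{\left(-129934 + 98373\right) + 451999} = \frac{432295}{-31561 + 451999} = \frac{432295}{420438}$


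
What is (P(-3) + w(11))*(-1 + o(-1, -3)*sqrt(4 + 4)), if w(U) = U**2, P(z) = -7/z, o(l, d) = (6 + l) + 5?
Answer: -370/3 + 7400*sqrt(2)/3 ≈ 3365.1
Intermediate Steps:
o(l, d) = 11 + l
(P(-3) + w(11))*(-1 + o(-1, -3)*sqrt(4 + 4)) = (-7/(-3) + 11**2)*(-1 + (11 - 1)*sqrt(4 + 4)) = (-7*(-1/3) + 121)*(-1 + 10*sqrt(8)) = (7/3 + 121)*(-1 + 10*(2*sqrt(2))) = 370*(-1 + 20*sqrt(2))/3 = -370/3 + 7400*sqrt(2)/3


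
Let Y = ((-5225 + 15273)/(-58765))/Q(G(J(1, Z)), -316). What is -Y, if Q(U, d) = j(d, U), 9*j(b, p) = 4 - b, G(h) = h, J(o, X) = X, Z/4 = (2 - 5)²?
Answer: 1413/293825 ≈ 0.0048090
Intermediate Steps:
Z = 36 (Z = 4*(2 - 5)² = 4*(-3)² = 4*9 = 36)
j(b, p) = 4/9 - b/9 (j(b, p) = (4 - b)/9 = 4/9 - b/9)
Q(U, d) = 4/9 - d/9
Y = -1413/293825 (Y = ((-5225 + 15273)/(-58765))/(4/9 - ⅑*(-316)) = (10048*(-1/58765))/(4/9 + 316/9) = -10048/(58765*320/9) = -10048/58765*9/320 = -1413/293825 ≈ -0.0048090)
-Y = -1*(-1413/293825) = 1413/293825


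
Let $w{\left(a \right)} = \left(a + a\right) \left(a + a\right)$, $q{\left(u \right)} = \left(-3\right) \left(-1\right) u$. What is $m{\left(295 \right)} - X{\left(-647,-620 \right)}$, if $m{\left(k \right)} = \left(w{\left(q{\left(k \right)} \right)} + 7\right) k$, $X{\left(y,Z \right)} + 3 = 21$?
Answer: $924207547$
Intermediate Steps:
$X{\left(y,Z \right)} = 18$ ($X{\left(y,Z \right)} = -3 + 21 = 18$)
$q{\left(u \right)} = 3 u$
$w{\left(a \right)} = 4 a^{2}$ ($w{\left(a \right)} = 2 a 2 a = 4 a^{2}$)
$m{\left(k \right)} = k \left(7 + 36 k^{2}\right)$ ($m{\left(k \right)} = \left(4 \left(3 k\right)^{2} + 7\right) k = \left(4 \cdot 9 k^{2} + 7\right) k = \left(36 k^{2} + 7\right) k = \left(7 + 36 k^{2}\right) k = k \left(7 + 36 k^{2}\right)$)
$m{\left(295 \right)} - X{\left(-647,-620 \right)} = 295 \left(7 + 36 \cdot 295^{2}\right) - 18 = 295 \left(7 + 36 \cdot 87025\right) - 18 = 295 \left(7 + 3132900\right) - 18 = 295 \cdot 3132907 - 18 = 924207565 - 18 = 924207547$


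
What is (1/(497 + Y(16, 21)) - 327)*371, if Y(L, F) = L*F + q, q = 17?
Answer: -103119079/850 ≈ -1.2132e+5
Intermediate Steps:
Y(L, F) = 17 + F*L (Y(L, F) = L*F + 17 = F*L + 17 = 17 + F*L)
(1/(497 + Y(16, 21)) - 327)*371 = (1/(497 + (17 + 21*16)) - 327)*371 = (1/(497 + (17 + 336)) - 327)*371 = (1/(497 + 353) - 327)*371 = (1/850 - 327)*371 = -277949/850*371 = -103119079/850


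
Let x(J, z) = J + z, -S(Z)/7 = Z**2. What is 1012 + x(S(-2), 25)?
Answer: 1009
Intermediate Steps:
S(Z) = -7*Z**2
1012 + x(S(-2), 25) = 1012 + (-7*(-2)**2 + 25) = 1012 + (-7*4 + 25) = 1012 + (-28 + 25) = 1012 - 3 = 1009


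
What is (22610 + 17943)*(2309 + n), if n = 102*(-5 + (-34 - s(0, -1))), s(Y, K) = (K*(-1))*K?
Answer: -63546551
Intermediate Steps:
s(Y, K) = -K² (s(Y, K) = (-K)*K = -K²)
n = -3876 (n = 102*(-5 + (-34 - (-1)*(-1)²)) = 102*(-5 + (-34 - (-1))) = 102*(-5 + (-34 - 1*(-1))) = 102*(-5 + (-34 + 1)) = 102*(-5 - 33) = 102*(-38) = -3876)
(22610 + 17943)*(2309 + n) = (22610 + 17943)*(2309 - 3876) = 40553*(-1567) = -63546551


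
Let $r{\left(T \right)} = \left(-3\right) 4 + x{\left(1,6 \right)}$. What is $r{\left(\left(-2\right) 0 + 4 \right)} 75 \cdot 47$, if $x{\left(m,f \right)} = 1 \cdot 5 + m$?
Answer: $-21150$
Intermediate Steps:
$x{\left(m,f \right)} = 5 + m$
$r{\left(T \right)} = -6$ ($r{\left(T \right)} = \left(-3\right) 4 + \left(5 + 1\right) = -12 + 6 = -6$)
$r{\left(\left(-2\right) 0 + 4 \right)} 75 \cdot 47 = \left(-6\right) 75 \cdot 47 = \left(-450\right) 47 = -21150$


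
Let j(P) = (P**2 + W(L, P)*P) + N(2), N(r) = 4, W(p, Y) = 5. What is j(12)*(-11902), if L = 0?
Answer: -2475616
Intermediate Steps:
j(P) = 4 + P**2 + 5*P (j(P) = (P**2 + 5*P) + 4 = 4 + P**2 + 5*P)
j(12)*(-11902) = (4 + 12**2 + 5*12)*(-11902) = (4 + 144 + 60)*(-11902) = 208*(-11902) = -2475616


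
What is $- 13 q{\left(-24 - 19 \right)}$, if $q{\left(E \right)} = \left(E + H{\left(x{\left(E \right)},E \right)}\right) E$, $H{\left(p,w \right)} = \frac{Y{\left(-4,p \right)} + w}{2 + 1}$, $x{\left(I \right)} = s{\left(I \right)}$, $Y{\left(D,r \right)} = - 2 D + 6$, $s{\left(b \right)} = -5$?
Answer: $- \frac{88322}{3} \approx -29441.0$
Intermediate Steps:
$Y{\left(D,r \right)} = 6 - 2 D$
$x{\left(I \right)} = -5$
$H{\left(p,w \right)} = \frac{14}{3} + \frac{w}{3}$ ($H{\left(p,w \right)} = \frac{\left(6 - -8\right) + w}{2 + 1} = \frac{\left(6 + 8\right) + w}{3} = \left(14 + w\right) \frac{1}{3} = \frac{14}{3} + \frac{w}{3}$)
$q{\left(E \right)} = E \left(\frac{14}{3} + \frac{4 E}{3}\right)$ ($q{\left(E \right)} = \left(E + \left(\frac{14}{3} + \frac{E}{3}\right)\right) E = \left(\frac{14}{3} + \frac{4 E}{3}\right) E = E \left(\frac{14}{3} + \frac{4 E}{3}\right)$)
$- 13 q{\left(-24 - 19 \right)} = - 13 \frac{2 \left(-24 - 19\right) \left(7 + 2 \left(-24 - 19\right)\right)}{3} = - 13 \cdot \frac{2}{3} \left(-43\right) \left(7 + 2 \left(-43\right)\right) = - 13 \cdot \frac{2}{3} \left(-43\right) \left(7 - 86\right) = - 13 \cdot \frac{2}{3} \left(-43\right) \left(-79\right) = \left(-13\right) \frac{6794}{3} = - \frac{88322}{3}$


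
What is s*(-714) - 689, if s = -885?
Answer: 631201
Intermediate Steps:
s*(-714) - 689 = -885*(-714) - 689 = 631890 - 689 = 631201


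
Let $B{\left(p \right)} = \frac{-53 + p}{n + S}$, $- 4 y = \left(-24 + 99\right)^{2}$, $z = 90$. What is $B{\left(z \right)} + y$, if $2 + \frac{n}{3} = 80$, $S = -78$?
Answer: $- \frac{109669}{78} \approx -1406.0$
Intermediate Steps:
$n = 234$ ($n = -6 + 3 \cdot 80 = -6 + 240 = 234$)
$y = - \frac{5625}{4}$ ($y = - \frac{\left(-24 + 99\right)^{2}}{4} = - \frac{75^{2}}{4} = \left(- \frac{1}{4}\right) 5625 = - \frac{5625}{4} \approx -1406.3$)
$B{\left(p \right)} = - \frac{53}{156} + \frac{p}{156}$ ($B{\left(p \right)} = \frac{-53 + p}{234 - 78} = \frac{-53 + p}{156} = \left(-53 + p\right) \frac{1}{156} = - \frac{53}{156} + \frac{p}{156}$)
$B{\left(z \right)} + y = \left(- \frac{53}{156} + \frac{1}{156} \cdot 90\right) - \frac{5625}{4} = \left(- \frac{53}{156} + \frac{15}{26}\right) - \frac{5625}{4} = \frac{37}{156} - \frac{5625}{4} = - \frac{109669}{78}$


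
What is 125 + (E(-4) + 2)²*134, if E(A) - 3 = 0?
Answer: 3475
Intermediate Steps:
E(A) = 3 (E(A) = 3 + 0 = 3)
125 + (E(-4) + 2)²*134 = 125 + (3 + 2)²*134 = 125 + 5²*134 = 125 + 25*134 = 125 + 3350 = 3475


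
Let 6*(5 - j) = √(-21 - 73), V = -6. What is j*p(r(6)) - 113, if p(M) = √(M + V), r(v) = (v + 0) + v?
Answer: -113 + √6*(30 - I*√94)/6 ≈ -100.75 - 3.9581*I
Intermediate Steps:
j = 5 - I*√94/6 (j = 5 - √(-21 - 73)/6 = 5 - I*√94/6 ≈ 5.0 - 1.6159*I)
r(v) = 2*v (r(v) = v + v = 2*v)
p(M) = √(-6 + M) (p(M) = √(M - 6) = √(-6 + M))
j*p(r(6)) - 113 = (5 - I*√94/6)*√(-6 + 2*6) - 113 = (5 - I*√94/6)*√(-6 + 12) - 113 = (5 - I*√94/6)*√6 - 113 = √6*(5 - I*√94/6) - 113 = -113 + √6*(5 - I*√94/6)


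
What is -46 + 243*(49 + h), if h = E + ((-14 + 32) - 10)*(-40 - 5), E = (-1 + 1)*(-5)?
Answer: -75619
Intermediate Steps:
E = 0 (E = 0*(-5) = 0)
h = -360 (h = 0 + ((-14 + 32) - 10)*(-40 - 5) = 0 + (18 - 10)*(-45) = 0 + 8*(-45) = 0 - 360 = -360)
-46 + 243*(49 + h) = -46 + 243*(49 - 360) = -46 + 243*(-311) = -46 - 75573 = -75619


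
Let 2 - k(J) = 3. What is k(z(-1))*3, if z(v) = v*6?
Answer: -3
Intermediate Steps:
z(v) = 6*v
k(J) = -1 (k(J) = 2 - 1*3 = 2 - 3 = -1)
k(z(-1))*3 = -1*3 = -3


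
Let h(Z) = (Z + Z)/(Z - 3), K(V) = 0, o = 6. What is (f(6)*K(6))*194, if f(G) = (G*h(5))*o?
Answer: 0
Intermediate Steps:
h(Z) = 2*Z/(-3 + Z) (h(Z) = (2*Z)/(-3 + Z) = 2*Z/(-3 + Z))
f(G) = 30*G (f(G) = (G*(2*5/(-3 + 5)))*6 = (G*(2*5/2))*6 = (G*(2*5*(1/2)))*6 = (G*5)*6 = (5*G)*6 = 30*G)
(f(6)*K(6))*194 = ((30*6)*0)*194 = (180*0)*194 = 0*194 = 0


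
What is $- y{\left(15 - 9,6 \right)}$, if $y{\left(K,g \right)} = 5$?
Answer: $-5$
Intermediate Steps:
$- y{\left(15 - 9,6 \right)} = \left(-1\right) 5 = -5$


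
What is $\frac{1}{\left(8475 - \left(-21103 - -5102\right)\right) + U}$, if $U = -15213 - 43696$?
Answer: $- \frac{1}{34433} \approx -2.9042 \cdot 10^{-5}$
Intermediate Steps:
$U = -58909$ ($U = -15213 - 43696 = -58909$)
$\frac{1}{\left(8475 - \left(-21103 - -5102\right)\right) + U} = \frac{1}{\left(8475 - \left(-21103 - -5102\right)\right) - 58909} = \frac{1}{\left(8475 - \left(-21103 + 5102\right)\right) - 58909} = \frac{1}{\left(8475 - -16001\right) - 58909} = \frac{1}{\left(8475 + 16001\right) - 58909} = \frac{1}{24476 - 58909} = \frac{1}{-34433} = - \frac{1}{34433}$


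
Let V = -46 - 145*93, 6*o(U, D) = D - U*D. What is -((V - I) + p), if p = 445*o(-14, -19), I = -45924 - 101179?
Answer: -224869/2 ≈ -1.1243e+5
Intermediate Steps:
o(U, D) = D/6 - D*U/6 (o(U, D) = (D - U*D)/6 = (D - D*U)/6 = D/6 - D*U/6)
V = -13531 (V = -46 - 13485 = -13531)
I = -147103
p = -42275/2 (p = 445*((1/6)*(-19)*(1 - 1*(-14))) = 445*((1/6)*(-19)*(1 + 14)) = 445*((1/6)*(-19)*15) = 445*(-95/2) = -42275/2 ≈ -21138.)
-((V - I) + p) = -((-13531 - 1*(-147103)) - 42275/2) = -((-13531 + 147103) - 42275/2) = -(133572 - 42275/2) = -1*224869/2 = -224869/2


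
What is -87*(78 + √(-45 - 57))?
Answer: -6786 - 87*I*√102 ≈ -6786.0 - 878.66*I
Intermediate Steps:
-87*(78 + √(-45 - 57)) = -87*(78 + √(-102)) = -87*(78 + I*√102) = -6786 - 87*I*√102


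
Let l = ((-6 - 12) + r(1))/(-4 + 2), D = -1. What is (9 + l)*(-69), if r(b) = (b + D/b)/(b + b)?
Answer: -1242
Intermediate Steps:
r(b) = (b - 1/b)/(2*b) (r(b) = (b - 1/b)/(b + b) = (b - 1/b)/((2*b)) = (b - 1/b)*(1/(2*b)) = (b - 1/b)/(2*b))
l = 9 (l = ((-6 - 12) + (½)*(-1 + 1²)/1²)/(-4 + 2) = (-18 + (½)*1*(-1 + 1))/(-2) = (-18 + (½)*1*0)*(-½) = (-18 + 0)*(-½) = -18*(-½) = 9)
(9 + l)*(-69) = (9 + 9)*(-69) = 18*(-69) = -1242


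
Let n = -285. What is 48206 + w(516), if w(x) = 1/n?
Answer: 13738709/285 ≈ 48206.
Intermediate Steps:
w(x) = -1/285 (w(x) = 1/(-285) = -1/285)
48206 + w(516) = 48206 - 1/285 = 13738709/285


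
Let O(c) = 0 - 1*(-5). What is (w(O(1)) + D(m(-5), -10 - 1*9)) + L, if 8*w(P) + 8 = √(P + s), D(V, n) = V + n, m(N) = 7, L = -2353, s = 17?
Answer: -2366 + √22/8 ≈ -2365.4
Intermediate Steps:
O(c) = 5 (O(c) = 0 + 5 = 5)
w(P) = -1 + √(17 + P)/8 (w(P) = -1 + √(P + 17)/8 = -1 + √(17 + P)/8)
(w(O(1)) + D(m(-5), -10 - 1*9)) + L = ((-1 + √(17 + 5)/8) + (7 + (-10 - 1*9))) - 2353 = ((-1 + √22/8) + (7 + (-10 - 9))) - 2353 = ((-1 + √22/8) + (7 - 19)) - 2353 = ((-1 + √22/8) - 12) - 2353 = (-13 + √22/8) - 2353 = -2366 + √22/8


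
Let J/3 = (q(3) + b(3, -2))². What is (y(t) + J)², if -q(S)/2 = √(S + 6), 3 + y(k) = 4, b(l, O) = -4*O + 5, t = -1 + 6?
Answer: 21904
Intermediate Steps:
t = 5
b(l, O) = 5 - 4*O
y(k) = 1 (y(k) = -3 + 4 = 1)
q(S) = -2*√(6 + S) (q(S) = -2*√(S + 6) = -2*√(6 + S))
J = 147 (J = 3*(-2*√(6 + 3) + (5 - 4*(-2)))² = 3*(-2*√9 + (5 + 8))² = 3*(-2*3 + 13)² = 3*(-6 + 13)² = 3*7² = 3*49 = 147)
(y(t) + J)² = (1 + 147)² = 148² = 21904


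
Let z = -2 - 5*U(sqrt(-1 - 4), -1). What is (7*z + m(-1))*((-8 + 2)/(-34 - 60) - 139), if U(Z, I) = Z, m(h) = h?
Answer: 97950/47 + 228550*I*sqrt(5)/47 ≈ 2084.0 + 10873.0*I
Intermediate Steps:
z = -2 - 5*I*sqrt(5) (z = -2 - 5*sqrt(-1 - 4) = -2 - 5*I*sqrt(5) ≈ -2.0 - 11.18*I)
(7*z + m(-1))*((-8 + 2)/(-34 - 60) - 139) = (7*(-2 - 5*I*sqrt(5)) - 1)*((-8 + 2)/(-34 - 60) - 139) = ((-14 - 35*I*sqrt(5)) - 1)*(-6/(-94) - 139) = (-15 - 35*I*sqrt(5))*(-6*(-1/94) - 139) = (-15 - 35*I*sqrt(5))*(3/47 - 139) = (-15 - 35*I*sqrt(5))*(-6530/47) = 97950/47 + 228550*I*sqrt(5)/47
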